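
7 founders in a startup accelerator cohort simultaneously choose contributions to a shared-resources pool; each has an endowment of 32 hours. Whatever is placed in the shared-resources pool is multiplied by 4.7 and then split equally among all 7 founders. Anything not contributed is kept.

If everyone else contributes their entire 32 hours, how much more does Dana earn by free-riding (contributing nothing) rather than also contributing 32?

Switching from a contribution of 32 to 0 lets Dana keep an extra 32 hours, but lowers the shared-resources pool by 32, which costs Dana their own share of that drop: 4.7/7 × 32 = 21.49.
Net gain = 32 − 21.49 = 10.51. The private return per contributed unit (0.6714) is below 1, so free-riding is indeed the best response regardless of what the others do.

10.51 hours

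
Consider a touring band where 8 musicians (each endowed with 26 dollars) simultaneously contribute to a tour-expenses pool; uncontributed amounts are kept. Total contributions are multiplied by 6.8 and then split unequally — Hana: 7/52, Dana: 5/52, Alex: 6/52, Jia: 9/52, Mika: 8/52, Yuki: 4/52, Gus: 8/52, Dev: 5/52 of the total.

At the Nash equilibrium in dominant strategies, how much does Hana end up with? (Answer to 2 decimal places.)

A player with share s gets back 6.8·s per unit contributed, so full contribution is dominant for anyone with s > 1/6.8 = 0.1471 and zero contribution is dominant for anyone below.
The shares above 0.1471 belong to Jia, Mika and Gus, contributing 26 each; the remaining 5 contribute 0. Total contributed: 78.
Hana keeps 26 and receives 6.8 × 78 × 7/52 = 71.40 from the tour-expenses pool, for a payoff of 97.40.

97.40 dollars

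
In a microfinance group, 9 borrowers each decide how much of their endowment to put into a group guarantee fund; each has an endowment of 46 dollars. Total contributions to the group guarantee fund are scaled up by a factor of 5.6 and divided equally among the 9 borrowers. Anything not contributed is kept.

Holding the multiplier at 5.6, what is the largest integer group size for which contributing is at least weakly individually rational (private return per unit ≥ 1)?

Private return per unit is 5.6/(group size), which is ≥ 1 whenever the group size is ≤ 5.6.
The largest such integer is 5.

5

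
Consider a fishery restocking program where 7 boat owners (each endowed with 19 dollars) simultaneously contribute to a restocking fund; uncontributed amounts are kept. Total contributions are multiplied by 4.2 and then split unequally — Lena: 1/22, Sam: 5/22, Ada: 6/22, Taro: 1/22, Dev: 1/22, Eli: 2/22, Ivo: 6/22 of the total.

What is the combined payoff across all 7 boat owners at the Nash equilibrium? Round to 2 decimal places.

For player j, contributing a unit is worthwhile iff 4.2 × (j's share) ≥ 1, i.e. iff j's share is at least 0.2381.
Ada and Ivo clear that bar, contributing 19 each; the remaining 5 contribute 0. Total contributed: 38.
The restocking fund pays out 4.2 × 38 = 159.60 in total (split across the unequal shares, but the aggregate is all that matters for the group sum).
The 5 free-riders keep 19 each, adding 95. Group total = 95 + 159.60 = 254.60.

254.60 dollars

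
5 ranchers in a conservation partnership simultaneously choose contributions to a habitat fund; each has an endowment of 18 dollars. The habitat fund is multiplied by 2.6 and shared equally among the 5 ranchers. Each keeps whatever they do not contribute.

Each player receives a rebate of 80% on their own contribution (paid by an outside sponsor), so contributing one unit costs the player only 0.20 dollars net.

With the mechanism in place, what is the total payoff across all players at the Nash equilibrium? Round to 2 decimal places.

306.00 dollars

The effective private return per unit is now (2.6/5) / 0.20 = 2.6000 > 1, so every player's dominant strategy flips to full contribution.
So the Nash equilibrium is full contribution by all 5; the group earns 5 × (18 × 0.80 + 2.6 × 18) = 306.00.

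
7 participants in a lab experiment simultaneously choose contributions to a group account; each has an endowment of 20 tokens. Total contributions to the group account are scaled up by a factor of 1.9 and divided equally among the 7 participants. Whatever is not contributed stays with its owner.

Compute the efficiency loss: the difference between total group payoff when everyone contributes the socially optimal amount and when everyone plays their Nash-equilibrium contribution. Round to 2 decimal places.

Each contributed unit returns 1.9/7 = 0.2714 to its contributor — below 1 — so contributing 0 is dominant for every player. At the Nash equilibrium everyone keeps their 20, and the group total is 7 × 20 = 140.
Each contributed unit returns 1.900 to the group as a whole (0.2714 to each of 7 players), which exceeds 1, so the social optimum is full contribution: group total = 1.900 × 140 = 266.00.
Efficiency loss = 266.00 − 140 = 126.00.

126.00 tokens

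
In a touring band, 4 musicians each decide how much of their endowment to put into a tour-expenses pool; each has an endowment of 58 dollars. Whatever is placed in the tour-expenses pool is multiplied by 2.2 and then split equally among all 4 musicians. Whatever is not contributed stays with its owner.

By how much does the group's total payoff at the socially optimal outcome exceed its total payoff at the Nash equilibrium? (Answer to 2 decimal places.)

278.40 dollars

Each contributed unit returns 2.2/4 = 0.5500 to its contributor — below 1 — so contributing 0 is dominant for every player. At the Nash equilibrium everyone keeps their 58, and the group total is 4 × 58 = 232.
Each contributed unit returns 2.200 to the group as a whole (0.5500 to each of 4 players), which exceeds 1, so the social optimum is full contribution: group total = 2.200 × 232 = 510.40.
Efficiency loss = 510.40 − 232 = 278.40.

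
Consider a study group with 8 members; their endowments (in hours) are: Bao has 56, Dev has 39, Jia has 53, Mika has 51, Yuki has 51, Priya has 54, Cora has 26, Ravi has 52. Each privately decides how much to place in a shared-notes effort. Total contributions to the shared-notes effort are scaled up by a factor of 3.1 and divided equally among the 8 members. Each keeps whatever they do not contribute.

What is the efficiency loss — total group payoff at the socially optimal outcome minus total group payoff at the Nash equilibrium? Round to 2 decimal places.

802.20 hours

The private return per contributed unit is 3.1/8 = 0.3875 < 1 for every player regardless of endowment, so the Nash equilibrium is zero contribution and the group total is Σ E_j = 56 + 39 + 53 + 51 + 51 + 54 + 26 + 52 = 382.
Each contributed unit returns 3.100 to the group, so the social optimum is full contribution by everyone: group total = 3.100 × 382 = 1184.20.
Efficiency loss = (3.100 − 1) × 382 = 802.20.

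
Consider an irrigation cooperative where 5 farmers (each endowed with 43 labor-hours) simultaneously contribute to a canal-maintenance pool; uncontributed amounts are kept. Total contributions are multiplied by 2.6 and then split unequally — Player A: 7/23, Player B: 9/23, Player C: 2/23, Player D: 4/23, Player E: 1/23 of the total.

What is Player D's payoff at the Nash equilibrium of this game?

62.44 labor-hours

For player j, contributing a unit is worthwhile iff 2.6 × (j's share) ≥ 1, i.e. iff j's share is at least 0.3846.
Player B alone (share 9/23) is above the threshold, contributing 43; the remaining 4 contribute 0. Total contributed: 43.
Player D keeps 43 and receives 2.6 × 43 × 4/23 = 19.44 from the canal-maintenance pool, for a payoff of 62.44.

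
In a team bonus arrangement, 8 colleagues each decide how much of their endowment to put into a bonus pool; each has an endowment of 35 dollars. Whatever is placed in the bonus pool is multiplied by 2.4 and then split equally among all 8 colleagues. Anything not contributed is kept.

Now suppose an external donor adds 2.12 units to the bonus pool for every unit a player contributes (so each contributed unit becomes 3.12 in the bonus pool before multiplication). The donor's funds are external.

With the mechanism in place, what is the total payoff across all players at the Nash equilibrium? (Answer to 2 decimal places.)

Even with the mechanism, each unit contributed returns only 2.4 × 3.12 / 8 = 0.9360 per unit of net cost, so contributing nothing is still dominant.
At the Nash equilibrium no one contributes; group total payoff = 8 × 35 = 280.

280.00 dollars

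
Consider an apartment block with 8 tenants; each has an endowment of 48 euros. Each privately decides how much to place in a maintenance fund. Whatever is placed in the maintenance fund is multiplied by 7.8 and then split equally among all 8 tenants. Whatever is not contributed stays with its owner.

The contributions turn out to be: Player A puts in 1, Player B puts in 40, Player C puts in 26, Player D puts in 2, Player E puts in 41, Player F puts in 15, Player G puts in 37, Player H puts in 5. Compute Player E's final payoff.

Total contributed: 1 + 40 + 26 + 2 + 41 + 15 + 37 + 5 = 167.
Each receives 7.8 × 167 / 8 = 162.83 from the maintenance fund.
Player E keeps 48 − 41 = 7, so Player E's payoff is 7 + 162.83 = 169.83.

169.83 euros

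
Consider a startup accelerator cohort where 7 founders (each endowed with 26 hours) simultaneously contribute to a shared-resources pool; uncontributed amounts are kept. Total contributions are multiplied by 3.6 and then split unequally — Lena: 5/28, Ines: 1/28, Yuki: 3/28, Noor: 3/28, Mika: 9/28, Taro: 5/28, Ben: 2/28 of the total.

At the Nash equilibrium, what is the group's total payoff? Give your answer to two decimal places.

249.60 hours

A player with share s gets back 3.6·s per unit contributed, so full contribution is dominant for anyone with s > 1/3.6 = 0.2778 and zero contribution is dominant for anyone below.
Only Mika (9/28) clears that bar, contributing 26; the remaining 6 contribute 0. Total contributed: 26.
The shared-resources pool pays out 3.6 × 26 = 93.60 in total (split across the unequal shares, but the aggregate is all that matters for the group sum).
The 6 free-riders keep 26 each, adding 156. Group total = 156 + 93.60 = 249.60.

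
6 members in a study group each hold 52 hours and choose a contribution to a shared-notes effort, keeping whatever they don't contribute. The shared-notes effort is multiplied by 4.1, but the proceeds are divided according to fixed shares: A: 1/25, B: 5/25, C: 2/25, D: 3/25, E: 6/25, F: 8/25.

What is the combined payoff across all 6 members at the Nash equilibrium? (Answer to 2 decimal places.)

473.20 hours

For player j, contributing a unit is worthwhile iff 4.1 × (j's share) ≥ 1, i.e. iff j's share is at least 0.2439.
F alone (share 8/25) is above the threshold, contributing 52; the remaining 5 contribute 0. Total contributed: 52.
The shared-notes effort pays out 4.1 × 52 = 213.20 in total (split across the unequal shares, but the aggregate is all that matters for the group sum).
The 5 free-riders keep 52 each, adding 260. Group total = 260 + 213.20 = 473.20.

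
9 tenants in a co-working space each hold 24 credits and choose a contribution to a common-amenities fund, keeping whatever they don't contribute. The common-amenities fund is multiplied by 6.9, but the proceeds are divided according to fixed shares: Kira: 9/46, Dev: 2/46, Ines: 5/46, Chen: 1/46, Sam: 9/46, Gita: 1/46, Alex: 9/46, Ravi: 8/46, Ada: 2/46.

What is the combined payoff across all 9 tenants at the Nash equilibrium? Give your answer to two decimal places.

782.40 credits

Each unit j contributes comes back to j as 6.9 × (j's share), so j prefers to contribute only if that share exceeds 1/6.9 = 0.1449; otherwise keeping the unit dominates.
Kira, Sam, Alex and Ravi clear that bar, contributing 24 each; the remaining 5 contribute 0. Total contributed: 96.
The common-amenities fund pays out 6.9 × 96 = 662.40 in total (split across the unequal shares, but the aggregate is all that matters for the group sum).
The 5 free-riders keep 24 each, adding 120. Group total = 120 + 662.40 = 782.40.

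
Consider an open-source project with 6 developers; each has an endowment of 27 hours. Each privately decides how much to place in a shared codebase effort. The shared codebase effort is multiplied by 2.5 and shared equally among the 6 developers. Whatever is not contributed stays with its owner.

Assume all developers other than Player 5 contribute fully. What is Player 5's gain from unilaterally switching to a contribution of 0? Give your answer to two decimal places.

Switching from a contribution of 27 to 0 lets Player 5 keep an extra 27 hours, but lowers the shared codebase effort by 27, which costs Player 5 their own share of that drop: 2.5/6 × 27 = 11.25.
Net gain = 27 − 11.25 = 15.75. The private return per contributed unit (0.4167) is below 1, so free-riding is indeed the best response regardless of what the others do.

15.75 hours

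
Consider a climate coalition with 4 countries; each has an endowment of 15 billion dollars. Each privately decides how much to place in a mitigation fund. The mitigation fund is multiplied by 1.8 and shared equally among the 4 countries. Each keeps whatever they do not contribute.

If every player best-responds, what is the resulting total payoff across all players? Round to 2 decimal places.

Each contributed unit returns 1.8/4 = 0.4500 to its contributor — below 1 — so contributing 0 is dominant for every player. At the Nash equilibrium everyone keeps their 15, and the group total is 4 × 15 = 60.

60.00 billion dollars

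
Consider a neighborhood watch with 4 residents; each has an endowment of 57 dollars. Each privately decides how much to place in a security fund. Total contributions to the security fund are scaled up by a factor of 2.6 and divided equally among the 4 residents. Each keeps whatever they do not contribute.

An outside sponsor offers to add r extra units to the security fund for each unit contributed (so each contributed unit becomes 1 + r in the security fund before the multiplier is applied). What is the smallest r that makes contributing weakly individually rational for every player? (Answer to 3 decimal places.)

With matching at rate r, one contributed unit becomes (1 + r) in the security fund and returns 2.6 × (1 + r) / 4 to the contributor.
Setting this equal to 1: 1 + r = 4/2.6 = 1.5385.
So the minimum matching rate is r = 1.5385 − 1 = 0.538.

0.538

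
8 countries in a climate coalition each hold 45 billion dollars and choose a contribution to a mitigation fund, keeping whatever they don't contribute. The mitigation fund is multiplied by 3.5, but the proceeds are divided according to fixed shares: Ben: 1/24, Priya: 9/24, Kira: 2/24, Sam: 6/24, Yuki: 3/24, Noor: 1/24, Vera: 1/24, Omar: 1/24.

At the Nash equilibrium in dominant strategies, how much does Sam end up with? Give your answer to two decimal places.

Each unit j contributes comes back to j as 3.5 × (j's share), so j prefers to contribute only if that share exceeds 1/3.5 = 0.2857; otherwise keeping the unit dominates.
Priya alone (share 9/24) is above the threshold, contributing 45; the remaining 7 contribute 0. Total contributed: 45.
Sam keeps 45 and receives 3.5 × 45 × 6/24 = 39.38 from the mitigation fund, for a payoff of 84.38.

84.38 billion dollars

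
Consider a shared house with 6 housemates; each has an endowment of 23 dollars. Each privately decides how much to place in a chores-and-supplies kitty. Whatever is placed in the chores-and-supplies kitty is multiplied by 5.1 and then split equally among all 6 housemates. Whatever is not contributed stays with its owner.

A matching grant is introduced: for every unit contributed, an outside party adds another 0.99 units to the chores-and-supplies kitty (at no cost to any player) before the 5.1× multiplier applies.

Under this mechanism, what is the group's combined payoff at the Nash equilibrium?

1400.56 dollars

Under the mechanism each unit contributed yields 5.1 × 1.99 / 6 = 1.6915 back to its contributor per unit of net cost, which exceeds 1, making full contribution the dominant choice for everyone.
At the Nash equilibrium everyone contributes 23. Group total payoff = 5.1 × 1.99 × 138 = 1400.56.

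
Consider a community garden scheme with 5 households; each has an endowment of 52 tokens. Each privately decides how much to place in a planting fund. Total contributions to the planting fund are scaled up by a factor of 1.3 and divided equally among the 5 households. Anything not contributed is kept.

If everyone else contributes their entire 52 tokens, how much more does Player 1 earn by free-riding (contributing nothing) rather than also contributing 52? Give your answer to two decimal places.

38.48 tokens

Switching from a contribution of 52 to 0 lets Player 1 keep an extra 52 tokens, but lowers the planting fund by 52, which costs Player 1 their own share of that drop: 1.3/5 × 52 = 13.52.
Net gain = 52 − 13.52 = 38.48. The private return per contributed unit (0.2600) is below 1, so free-riding is indeed the best response regardless of what the others do.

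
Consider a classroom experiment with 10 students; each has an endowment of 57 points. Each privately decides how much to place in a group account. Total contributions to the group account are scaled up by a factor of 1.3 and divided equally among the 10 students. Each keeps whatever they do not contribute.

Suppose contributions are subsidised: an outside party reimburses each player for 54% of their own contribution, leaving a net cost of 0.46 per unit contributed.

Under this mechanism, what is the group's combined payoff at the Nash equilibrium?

570.00 points

With the mechanism, a contributed unit returns (1.3/10) / 0.46 = 0.2826 per unit of net cost — still below 1 — so contributing 0 remains dominant for every player.
Everyone keeps their endowment and the group total is 10 × 57 = 570.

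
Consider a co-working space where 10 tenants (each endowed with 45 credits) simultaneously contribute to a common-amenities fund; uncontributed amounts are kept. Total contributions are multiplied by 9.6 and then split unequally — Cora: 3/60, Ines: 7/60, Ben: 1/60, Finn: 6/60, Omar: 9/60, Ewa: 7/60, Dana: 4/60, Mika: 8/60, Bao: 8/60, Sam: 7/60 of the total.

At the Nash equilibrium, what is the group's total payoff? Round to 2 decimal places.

2772.00 credits

A player with share s gets back 9.6·s per unit contributed, so full contribution is dominant for anyone with s > 1/9.6 = 0.1042 and zero contribution is dominant for anyone below.
Ines, Omar, Ewa, Mika, Bao and Sam are above the threshold, contributing 45 each; the remaining 4 contribute 0. Total contributed: 270.
The common-amenities fund pays out 9.6 × 270 = 2592.00 in total (split across the unequal shares, but the aggregate is all that matters for the group sum).
The 4 free-riders keep 45 each, adding 180. Group total = 180 + 2592.00 = 2772.00.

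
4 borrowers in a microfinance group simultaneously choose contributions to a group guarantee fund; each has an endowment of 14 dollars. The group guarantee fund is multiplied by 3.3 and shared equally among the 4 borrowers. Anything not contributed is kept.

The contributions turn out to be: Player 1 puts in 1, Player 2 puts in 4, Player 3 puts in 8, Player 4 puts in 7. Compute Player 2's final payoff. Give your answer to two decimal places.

26.50 dollars

Total contributed: 1 + 4 + 8 + 7 = 20.
Each receives 3.3 × 20 / 4 = 16.50 from the group guarantee fund.
Player 2 keeps 14 − 4 = 10, so Player 2's payoff is 10 + 16.50 = 26.50.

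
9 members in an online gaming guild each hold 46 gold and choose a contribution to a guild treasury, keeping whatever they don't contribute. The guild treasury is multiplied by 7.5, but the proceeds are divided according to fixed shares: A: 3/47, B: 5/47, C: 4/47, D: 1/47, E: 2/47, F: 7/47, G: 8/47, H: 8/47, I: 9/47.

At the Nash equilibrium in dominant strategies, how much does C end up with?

163.45 gold

For player j, contributing a unit is worthwhile iff 7.5 × (j's share) ≥ 1, i.e. iff j's share is at least 0.1333.
F, G, H and I clear that bar, contributing 46 each; the remaining 5 contribute 0. Total contributed: 184.
C keeps 46 and receives 7.5 × 184 × 4/47 = 117.45 from the guild treasury, for a payoff of 163.45.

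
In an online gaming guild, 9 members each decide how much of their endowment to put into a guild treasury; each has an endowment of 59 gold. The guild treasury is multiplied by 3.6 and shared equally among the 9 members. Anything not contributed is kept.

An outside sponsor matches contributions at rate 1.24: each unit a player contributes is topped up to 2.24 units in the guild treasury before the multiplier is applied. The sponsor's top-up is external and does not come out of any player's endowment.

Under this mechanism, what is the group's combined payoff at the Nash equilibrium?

531.00 gold

Even with the mechanism, each unit contributed returns only 3.6 × 2.24 / 9 = 0.8960 per unit of net cost, so contributing nothing is still dominant.
Everyone keeps their endowment and the group total is 9 × 59 = 531.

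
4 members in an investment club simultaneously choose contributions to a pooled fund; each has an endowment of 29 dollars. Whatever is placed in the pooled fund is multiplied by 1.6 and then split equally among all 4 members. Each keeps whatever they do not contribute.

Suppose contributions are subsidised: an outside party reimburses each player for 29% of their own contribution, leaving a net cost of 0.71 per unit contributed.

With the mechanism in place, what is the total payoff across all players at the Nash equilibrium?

The effective private return is (1.6/4) / 0.71 = 0.5634, which is still under 1, so the mechanism doesn't change anyone's dominant strategy: zero contribution.
At the Nash equilibrium no one contributes; group total payoff = 4 × 29 = 116.

116.00 dollars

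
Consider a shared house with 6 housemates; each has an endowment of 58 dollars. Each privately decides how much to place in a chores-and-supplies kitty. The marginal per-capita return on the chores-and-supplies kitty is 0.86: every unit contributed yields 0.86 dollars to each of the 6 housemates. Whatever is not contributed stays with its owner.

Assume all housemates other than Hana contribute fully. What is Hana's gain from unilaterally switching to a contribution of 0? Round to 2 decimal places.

8.12 dollars

Switching from a contribution of 58 to 0 lets Hana keep an extra 58 dollars, but lowers the chores-and-supplies kitty by 58, which costs Hana their own share of that drop: 0.86 × 58 = 49.88.
Net gain = 58 − 49.88 = 8.12. The private return per contributed unit (0.86) is below 1, so free-riding is indeed the best response regardless of what the others do.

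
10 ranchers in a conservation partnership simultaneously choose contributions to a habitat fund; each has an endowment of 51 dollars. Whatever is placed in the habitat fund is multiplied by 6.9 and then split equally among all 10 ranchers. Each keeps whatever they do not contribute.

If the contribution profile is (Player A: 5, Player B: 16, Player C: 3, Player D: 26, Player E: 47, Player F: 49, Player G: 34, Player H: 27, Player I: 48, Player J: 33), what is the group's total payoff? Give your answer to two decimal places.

2209.20 dollars

Total contributed: 5 + 16 + 3 + 26 + 47 + 49 + 34 + 27 + 48 + 33 = 288; total kept: 10 × 51 − 288 = 222.
The habitat fund pays out 6.9 × 288 = 1987.20 in aggregate.
Group total = 222 + 1987.20 = 2209.20.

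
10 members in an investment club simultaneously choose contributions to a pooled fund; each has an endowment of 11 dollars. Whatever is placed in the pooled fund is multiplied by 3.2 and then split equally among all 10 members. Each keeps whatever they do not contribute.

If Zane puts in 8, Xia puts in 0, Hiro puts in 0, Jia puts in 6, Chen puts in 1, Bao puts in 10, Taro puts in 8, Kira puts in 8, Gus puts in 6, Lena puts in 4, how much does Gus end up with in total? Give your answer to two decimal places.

Total contributed: 8 + 0 + 0 + 6 + 1 + 10 + 8 + 8 + 6 + 4 = 51.
Each receives 3.2 × 51 / 10 = 16.32 from the pooled fund.
Gus keeps 11 − 6 = 5, so Gus's payoff is 5 + 16.32 = 21.32.

21.32 dollars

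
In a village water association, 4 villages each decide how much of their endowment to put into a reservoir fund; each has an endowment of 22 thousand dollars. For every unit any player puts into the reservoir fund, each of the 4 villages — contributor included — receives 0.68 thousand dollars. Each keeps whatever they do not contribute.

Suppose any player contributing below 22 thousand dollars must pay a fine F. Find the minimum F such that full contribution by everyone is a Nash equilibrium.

7.04 thousand dollars

Given the others contribute fully, the best deviation is to contribute 0 (any partial contribution still incurs the fine and gives up units whose private return 0.68 is below 1).
Deviating from 22 to 0 saves 22 thousand dollars but forfeits the deviator's share of the drop in the reservoir fund: 0.68 × 22 = 14.96.
So the deviation gain is 22 − 14.96 = 7.04, and the fine must be at least 7.04 thousand dollars to wipe it out.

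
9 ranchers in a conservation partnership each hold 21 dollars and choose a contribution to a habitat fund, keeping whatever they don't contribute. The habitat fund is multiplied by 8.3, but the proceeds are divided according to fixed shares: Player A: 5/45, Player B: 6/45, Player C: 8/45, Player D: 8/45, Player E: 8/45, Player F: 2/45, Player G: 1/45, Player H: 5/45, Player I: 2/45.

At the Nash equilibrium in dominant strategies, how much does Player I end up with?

A player with share s gets back 8.3·s per unit contributed, so full contribution is dominant for anyone with s > 1/8.3 = 0.1205 and zero contribution is dominant for anyone below.
Player B, Player C, Player D and Player E are above the threshold, contributing 21 each; the remaining 5 contribute 0. Total contributed: 84.
Player I keeps 21 and receives 8.3 × 84 × 2/45 = 30.99 from the habitat fund, for a payoff of 51.99.

51.99 dollars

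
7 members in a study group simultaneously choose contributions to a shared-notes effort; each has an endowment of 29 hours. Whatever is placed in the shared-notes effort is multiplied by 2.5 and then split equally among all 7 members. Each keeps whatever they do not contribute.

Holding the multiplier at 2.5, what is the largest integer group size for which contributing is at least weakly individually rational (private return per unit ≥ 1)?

Private return per unit is 2.5/(group size), which is ≥ 1 whenever the group size is ≤ 2.5.
The largest such integer is 2.

2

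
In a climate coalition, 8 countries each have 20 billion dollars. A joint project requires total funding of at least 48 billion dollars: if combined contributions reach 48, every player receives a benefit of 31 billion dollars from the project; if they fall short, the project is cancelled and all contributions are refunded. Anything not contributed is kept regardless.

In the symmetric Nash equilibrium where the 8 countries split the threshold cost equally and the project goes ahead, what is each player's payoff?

45 billion dollars

Equal share of the threshold: 48/8 = 6.
At this profile no one gains by cutting their contribution: any cut drops the total below 48, the project is cancelled, contributions are refunded, and the deviator ends with 20, which is less than 20 − 6 + 31 = 45. Contributing more than 6 just wastes the excess. So contributing exactly 6 is a best response.
Each player's payoff: 20 − 6 + 31 = 45.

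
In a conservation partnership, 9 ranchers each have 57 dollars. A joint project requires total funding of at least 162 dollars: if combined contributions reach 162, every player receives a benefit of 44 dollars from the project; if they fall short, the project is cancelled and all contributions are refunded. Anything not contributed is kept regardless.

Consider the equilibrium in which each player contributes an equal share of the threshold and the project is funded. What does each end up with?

Equal share of the threshold: 162/9 = 18.
At this profile no one gains by cutting their contribution: any cut drops the total below 162, the project is cancelled, contributions are refunded, and the deviator ends with 57, which is less than 57 − 18 + 44 = 83. Contributing more than 18 just wastes the excess. So contributing exactly 18 is a best response.
Each player's payoff: 57 − 18 + 44 = 83.

83 dollars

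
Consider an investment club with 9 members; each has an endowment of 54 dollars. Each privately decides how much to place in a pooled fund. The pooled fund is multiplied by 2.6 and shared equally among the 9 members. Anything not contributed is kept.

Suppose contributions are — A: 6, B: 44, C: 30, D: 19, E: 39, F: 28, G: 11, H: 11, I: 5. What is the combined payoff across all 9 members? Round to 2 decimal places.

794.80 dollars

Total contributed: 6 + 44 + 30 + 19 + 39 + 28 + 11 + 11 + 5 = 193; total kept: 9 × 54 − 193 = 293.
The pooled fund pays out 2.6 × 193 = 501.80 in aggregate.
Group total = 293 + 501.80 = 794.80.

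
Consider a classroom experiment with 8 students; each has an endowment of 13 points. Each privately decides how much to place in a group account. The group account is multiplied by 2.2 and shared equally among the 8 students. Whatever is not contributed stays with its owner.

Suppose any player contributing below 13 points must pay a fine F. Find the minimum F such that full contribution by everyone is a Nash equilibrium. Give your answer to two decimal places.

Given the others contribute fully, the best deviation is to contribute 0 (any partial contribution still incurs the fine and gives up units whose private return 0.2750 is below 1).
Deviating from 13 to 0 saves 13 points but forfeits the deviator's share of the drop in the group account: 2.2/8 × 13 = 3.57.
So the deviation gain is 13 − 3.57 = 9.43, and the fine must be at least 9.43 points to wipe it out.

9.43 points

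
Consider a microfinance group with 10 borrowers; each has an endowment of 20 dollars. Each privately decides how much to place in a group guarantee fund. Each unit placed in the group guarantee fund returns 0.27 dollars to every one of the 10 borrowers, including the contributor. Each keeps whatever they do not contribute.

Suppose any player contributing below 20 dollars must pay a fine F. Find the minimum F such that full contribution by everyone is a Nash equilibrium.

14.60 dollars

Given the others contribute fully, the best deviation is to contribute 0 (any partial contribution still incurs the fine and gives up units whose private return 0.27 is below 1).
Deviating from 20 to 0 saves 20 dollars but forfeits the deviator's share of the drop in the group guarantee fund: 0.27 × 20 = 5.40.
So the deviation gain is 20 − 5.40 = 14.60, and the fine must be at least 14.60 dollars to wipe it out.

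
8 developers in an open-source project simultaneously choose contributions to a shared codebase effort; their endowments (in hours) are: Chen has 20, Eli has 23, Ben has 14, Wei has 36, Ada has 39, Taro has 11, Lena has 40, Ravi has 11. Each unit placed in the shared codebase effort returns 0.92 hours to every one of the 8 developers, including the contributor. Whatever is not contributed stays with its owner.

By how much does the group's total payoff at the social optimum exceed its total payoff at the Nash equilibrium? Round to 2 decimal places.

The private return per contributed unit is 0.92 < 1 for everyone, so the Nash equilibrium is zero contribution and the group total is Σ E_j = 20 + 23 + 14 + 36 + 39 + 11 + 40 + 11 = 194.
Each contributed unit returns 7.360 to the group, so the social optimum is full contribution by everyone: group total = 7.360 × 194 = 1427.84.
Efficiency loss = (7.360 − 1) × 194 = 1233.84.

1233.84 hours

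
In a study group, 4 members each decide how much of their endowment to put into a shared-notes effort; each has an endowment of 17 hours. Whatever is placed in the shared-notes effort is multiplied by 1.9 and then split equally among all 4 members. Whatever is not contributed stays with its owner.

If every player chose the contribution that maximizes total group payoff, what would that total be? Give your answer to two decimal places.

129.20 hours

Each contributed unit returns 1.900 to the group as a whole (0.4750 to each of 4 players), which exceeds 1, so the social optimum is full contribution: group total = 1.900 × 68 = 129.20.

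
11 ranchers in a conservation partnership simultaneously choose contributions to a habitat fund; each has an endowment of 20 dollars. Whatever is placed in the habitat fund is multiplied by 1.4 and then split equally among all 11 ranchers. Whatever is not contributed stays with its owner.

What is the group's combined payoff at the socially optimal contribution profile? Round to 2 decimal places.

308.00 dollars

Each contributed unit returns 1.400 to the group as a whole (0.1273 to each of 11 players), which exceeds 1, so the social optimum is full contribution: group total = 1.400 × 220 = 308.00.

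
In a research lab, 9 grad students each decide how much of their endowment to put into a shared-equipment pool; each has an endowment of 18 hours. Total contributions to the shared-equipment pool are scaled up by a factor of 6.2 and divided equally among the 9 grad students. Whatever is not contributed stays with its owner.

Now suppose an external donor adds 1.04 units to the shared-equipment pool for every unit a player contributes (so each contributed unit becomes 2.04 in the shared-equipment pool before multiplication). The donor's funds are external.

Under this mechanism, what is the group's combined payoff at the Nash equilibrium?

2048.98 hours

Under the mechanism each unit contributed yields 6.2 × 2.04 / 9 = 1.4053 back to its contributor per unit of net cost, which exceeds 1, making full contribution the dominant choice for everyone.
So the Nash equilibrium is full contribution by all 9; the group earns 6.2 × 2.04 × 162 = 2048.98.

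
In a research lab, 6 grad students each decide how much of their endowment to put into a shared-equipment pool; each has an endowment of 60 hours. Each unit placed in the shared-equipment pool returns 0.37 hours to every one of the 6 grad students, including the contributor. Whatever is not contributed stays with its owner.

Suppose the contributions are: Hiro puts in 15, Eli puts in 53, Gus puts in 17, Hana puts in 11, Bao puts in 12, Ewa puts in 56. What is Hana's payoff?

Total contributed: 15 + 53 + 17 + 11 + 12 + 56 = 164.
Each receives 0.37 × 164 = 60.68 from the shared-equipment pool.
Hana keeps 60 − 11 = 49, so Hana's payoff is 49 + 60.68 = 109.68.

109.68 hours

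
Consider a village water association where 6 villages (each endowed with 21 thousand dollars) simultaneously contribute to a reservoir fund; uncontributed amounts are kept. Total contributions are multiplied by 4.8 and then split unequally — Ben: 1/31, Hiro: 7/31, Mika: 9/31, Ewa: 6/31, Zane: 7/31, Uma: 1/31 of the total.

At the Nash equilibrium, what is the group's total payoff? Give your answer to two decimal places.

For player j, contributing a unit is worthwhile iff 4.8 × (j's share) ≥ 1, i.e. iff j's share is at least 0.2083.
The shares above 0.2083 belong to Hiro, Mika and Zane, contributing 21 each; the remaining 3 contribute 0. Total contributed: 63.
The reservoir fund pays out 4.8 × 63 = 302.40 in total (split across the unequal shares, but the aggregate is all that matters for the group sum).
The 3 free-riders keep 21 each, adding 63. Group total = 63 + 302.40 = 365.40.

365.40 thousand dollars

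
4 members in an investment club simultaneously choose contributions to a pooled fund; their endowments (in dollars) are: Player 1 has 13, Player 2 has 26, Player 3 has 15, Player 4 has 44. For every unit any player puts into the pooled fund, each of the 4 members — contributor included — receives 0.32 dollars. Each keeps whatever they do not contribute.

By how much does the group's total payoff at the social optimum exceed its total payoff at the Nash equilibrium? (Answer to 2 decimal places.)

27.44 dollars

The private return per contributed unit is 0.32 < 1 for everyone, so the Nash equilibrium is zero contribution and the group total is Σ E_j = 13 + 26 + 15 + 44 = 98.
Each contributed unit returns 1.280 to the group, so the social optimum is full contribution by everyone: group total = 1.280 × 98 = 125.44.
Efficiency loss = (1.280 − 1) × 98 = 27.44.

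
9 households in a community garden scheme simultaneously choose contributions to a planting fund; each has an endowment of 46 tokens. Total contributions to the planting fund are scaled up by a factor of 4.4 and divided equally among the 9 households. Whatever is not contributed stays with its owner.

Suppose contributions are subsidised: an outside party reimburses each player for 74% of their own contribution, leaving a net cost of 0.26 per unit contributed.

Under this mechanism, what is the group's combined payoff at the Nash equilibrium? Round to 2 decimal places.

The effective private return per unit is now (4.4/9) / 0.26 = 1.8803 > 1, so every player's dominant strategy flips to full contribution.
So the Nash equilibrium is full contribution by all 9; the group earns 9 × (46 × 0.74 + 4.4 × 46) = 2127.96.

2127.96 tokens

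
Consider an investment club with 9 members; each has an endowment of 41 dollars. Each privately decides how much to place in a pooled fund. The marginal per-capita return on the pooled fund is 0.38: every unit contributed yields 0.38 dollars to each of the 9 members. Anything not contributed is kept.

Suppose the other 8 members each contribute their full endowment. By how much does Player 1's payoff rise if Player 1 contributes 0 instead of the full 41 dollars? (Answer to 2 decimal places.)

Switching from a contribution of 41 to 0 lets Player 1 keep an extra 41 dollars, but lowers the pooled fund by 41, which costs Player 1 their own share of that drop: 0.38 × 41 = 15.58.
Net gain = 41 − 15.58 = 25.42. The private return per contributed unit (0.38) is below 1, so free-riding is indeed the best response regardless of what the others do.

25.42 dollars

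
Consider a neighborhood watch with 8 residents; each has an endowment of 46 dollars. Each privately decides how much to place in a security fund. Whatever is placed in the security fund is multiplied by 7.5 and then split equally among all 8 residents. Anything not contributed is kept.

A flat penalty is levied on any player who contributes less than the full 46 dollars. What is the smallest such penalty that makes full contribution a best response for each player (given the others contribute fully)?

2.88 dollars

Given the others contribute fully, the best deviation is to contribute 0 (any partial contribution still incurs the fine and gives up units whose private return 0.9375 is below 1).
Deviating from 46 to 0 saves 46 dollars but forfeits the deviator's share of the drop in the security fund: 7.5/8 × 46 = 43.12.
So the deviation gain is 46 − 43.12 = 2.88, and the fine must be at least 2.88 dollars to wipe it out.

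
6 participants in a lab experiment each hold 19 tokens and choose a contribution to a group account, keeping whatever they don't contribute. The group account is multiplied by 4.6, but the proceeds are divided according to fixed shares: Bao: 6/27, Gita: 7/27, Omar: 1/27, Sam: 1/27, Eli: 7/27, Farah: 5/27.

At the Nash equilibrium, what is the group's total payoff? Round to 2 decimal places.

Player j's private return per contributed unit is 4.6 × (j's share). Contributing is weakly dominant for j when that share is at least 1/4.6 = 0.2174, and contributing 0 is dominant otherwise.
The shares above 0.2174 belong to Bao, Gita and Eli, contributing 19 each; the remaining 3 contribute 0. Total contributed: 57.
The group account pays out 4.6 × 57 = 262.20 in total (split across the unequal shares, but the aggregate is all that matters for the group sum).
The 3 free-riders keep 19 each, adding 57. Group total = 57 + 262.20 = 319.20.

319.20 tokens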